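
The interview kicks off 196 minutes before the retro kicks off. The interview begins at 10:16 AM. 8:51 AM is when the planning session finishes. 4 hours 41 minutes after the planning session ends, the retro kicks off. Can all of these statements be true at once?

The retro starts at 8:51 AM + 281 min = 1:32 PM.
The interview starts at 1:32 PM − 196 min = 10:16 AM.
That matches the stated 10:16 AM, so the schedule is consistent.

Yes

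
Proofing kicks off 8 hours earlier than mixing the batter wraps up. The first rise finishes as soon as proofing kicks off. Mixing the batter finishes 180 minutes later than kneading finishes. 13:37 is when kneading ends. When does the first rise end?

08:37

Mixing the batter ends at 13:37 + 180 min = 16:37.
Proofing starts at 16:37 − 480 min = 08:37.
So the first rise ends at 08:37.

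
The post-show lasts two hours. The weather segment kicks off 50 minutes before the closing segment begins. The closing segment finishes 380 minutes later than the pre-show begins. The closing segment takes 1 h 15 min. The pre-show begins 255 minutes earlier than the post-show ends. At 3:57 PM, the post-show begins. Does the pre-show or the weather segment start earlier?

The post-show ends at 3:57 PM + 120 min = 5:57 PM.
The pre-show starts at 5:57 PM − 255 min = 1:42 PM.
The closing segment ends at 1:42 PM + 380 min = 8:02 PM.
The closing segment starts at 8:02 PM − 75 min = 6:47 PM.
The weather segment starts at 6:47 PM − 50 min = 5:57 PM.
The pre-show starts at 1:42 PM and the weather segment starts at 5:57 PM, so the pre-show is first.

the pre-show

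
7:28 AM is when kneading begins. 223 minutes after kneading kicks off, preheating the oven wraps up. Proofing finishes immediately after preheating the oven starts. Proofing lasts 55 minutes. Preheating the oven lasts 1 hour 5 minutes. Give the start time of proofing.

Preheating the oven ends at 7:28 AM + 223 min = 11:11 AM.
Preheating the oven starts at 11:11 AM − 65 min = 10:06 AM.
So proofing ends at 10:06 AM.
Proofing starts at 10:06 AM − 55 min = 9:11 AM.

9:11 AM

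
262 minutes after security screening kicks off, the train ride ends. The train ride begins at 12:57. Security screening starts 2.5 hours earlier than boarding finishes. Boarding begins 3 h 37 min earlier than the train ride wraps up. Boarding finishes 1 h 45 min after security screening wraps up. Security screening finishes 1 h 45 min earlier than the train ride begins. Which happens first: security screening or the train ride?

Security screening ends at 12:57 − 105 min = 11:12.
Boarding ends at 11:12 + 105 min = 12:57.
Security screening starts at 12:57 − 150 min = 10:27.
Security screening starts at 10:27 and the train ride starts at 12:57, so security screening is first.

security screening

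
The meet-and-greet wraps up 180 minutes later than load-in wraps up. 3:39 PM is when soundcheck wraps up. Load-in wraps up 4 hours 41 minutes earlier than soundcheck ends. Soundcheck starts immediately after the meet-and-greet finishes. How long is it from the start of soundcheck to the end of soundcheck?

101 minutes

Load-in ends at 3:39 PM − 281 min = 10:58 AM.
The meet-and-greet ends at 10:58 AM + 180 min = 1:58 PM.
So soundcheck starts at 1:58 PM.
From 1:58 PM to 3:39 PM is 101 minutes.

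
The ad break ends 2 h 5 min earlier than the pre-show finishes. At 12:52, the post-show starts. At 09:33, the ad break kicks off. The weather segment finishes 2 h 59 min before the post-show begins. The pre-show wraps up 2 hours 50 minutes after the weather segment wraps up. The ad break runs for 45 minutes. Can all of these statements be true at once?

The weather segment ends at 12:52 − 179 min = 09:53.
The pre-show ends at 09:53 + 170 min = 12:43.
The ad break ends at 12:43 − 125 min = 10:38.
The ad break starts at 10:38 − 45 min = 09:53.
But the ad break is also said to start at 09:33 — a 20-minute conflict.

No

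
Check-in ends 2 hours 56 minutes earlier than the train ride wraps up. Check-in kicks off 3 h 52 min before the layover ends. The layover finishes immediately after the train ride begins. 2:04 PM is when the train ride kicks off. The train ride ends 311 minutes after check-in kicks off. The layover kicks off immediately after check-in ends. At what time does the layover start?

12:27 PM

The layover ends at 2:04 PM.
Check-in starts at 2:04 PM − 232 min = 10:12 AM.
The train ride ends at 10:12 AM + 311 min = 3:23 PM.
Check-in ends at 3:23 PM − 176 min = 12:27 PM.
So the layover starts at 12:27 PM.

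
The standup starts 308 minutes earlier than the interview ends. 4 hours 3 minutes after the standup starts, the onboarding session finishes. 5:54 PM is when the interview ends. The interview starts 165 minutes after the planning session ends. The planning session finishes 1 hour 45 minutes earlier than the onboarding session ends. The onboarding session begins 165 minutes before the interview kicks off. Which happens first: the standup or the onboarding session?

the standup

The standup starts at 5:54 PM − 308 min = 12:46 PM.
The onboarding session ends at 12:46 PM + 243 min = 4:49 PM.
The planning session ends at 4:49 PM − 105 min = 3:04 PM.
The interview starts at 3:04 PM + 165 min = 5:49 PM.
The onboarding session starts at 5:49 PM − 165 min = 3:04 PM.
The standup starts at 12:46 PM and the onboarding session starts at 3:04 PM, so the standup is first.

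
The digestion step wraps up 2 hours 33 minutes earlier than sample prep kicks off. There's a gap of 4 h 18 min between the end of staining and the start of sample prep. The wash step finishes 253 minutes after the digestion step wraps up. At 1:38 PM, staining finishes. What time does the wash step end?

7:36 PM

Sample prep starts at 1:38 PM + 258 min = 5:56 PM.
The digestion step ends at 5:56 PM − 153 min = 3:23 PM.
The wash step ends at 3:23 PM + 253 min = 7:36 PM.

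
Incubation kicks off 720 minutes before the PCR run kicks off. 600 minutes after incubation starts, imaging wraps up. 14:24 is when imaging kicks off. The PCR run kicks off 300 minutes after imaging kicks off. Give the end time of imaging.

The PCR run starts at 14:24 + 300 min = 19:24.
Incubation starts at 19:24 − 720 min = 07:24.
Imaging ends at 07:24 + 600 min = 17:24.

17:24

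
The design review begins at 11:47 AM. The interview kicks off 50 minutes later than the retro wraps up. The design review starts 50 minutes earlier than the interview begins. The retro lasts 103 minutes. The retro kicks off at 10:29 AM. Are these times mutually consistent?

No

The retro ends at 10:29 AM + 103 min = 12:12 PM.
The interview starts at 12:12 PM + 50 min = 1:02 PM.
The design review starts at 1:02 PM − 50 min = 12:12 PM.
But the design review is also said to start at 11:47 AM — a 25-minute conflict.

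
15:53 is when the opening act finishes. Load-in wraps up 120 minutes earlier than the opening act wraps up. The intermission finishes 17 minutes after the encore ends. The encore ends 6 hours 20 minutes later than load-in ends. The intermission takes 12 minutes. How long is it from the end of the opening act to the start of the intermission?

Load-in ends at 15:53 − 120 min = 13:53.
The encore ends at 13:53 + 380 min = 20:13.
The intermission ends at 20:13 + 17 min = 20:30.
The intermission starts at 20:30 − 12 min = 20:18.
From 15:53 to 20:18 is 4 hours 25 minutes.

4 hours 25 minutes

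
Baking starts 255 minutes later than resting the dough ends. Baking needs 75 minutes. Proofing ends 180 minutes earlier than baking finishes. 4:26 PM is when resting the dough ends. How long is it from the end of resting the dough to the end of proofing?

Baking starts at 4:26 PM + 255 min = 8:41 PM.
Baking ends at 8:41 PM + 75 min = 9:56 PM.
Proofing ends at 9:56 PM − 180 min = 6:56 PM.
From 4:26 PM to 6:56 PM is 2 hours 30 minutes.

2 hours 30 minutes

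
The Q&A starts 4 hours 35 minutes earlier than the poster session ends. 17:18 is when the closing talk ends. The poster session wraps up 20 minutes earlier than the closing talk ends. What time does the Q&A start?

12:23

The poster session ends at 17:18 − 20 min = 16:58.
The Q&A starts at 16:58 − 275 min = 12:23.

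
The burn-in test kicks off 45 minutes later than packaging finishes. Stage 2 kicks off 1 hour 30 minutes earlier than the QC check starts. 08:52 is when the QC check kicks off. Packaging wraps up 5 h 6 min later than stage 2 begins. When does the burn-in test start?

Stage 2 starts at 08:52 − 90 min = 07:22.
Packaging ends at 07:22 + 306 min = 12:28.
The burn-in test starts at 12:28 + 45 min = 13:13.

13:13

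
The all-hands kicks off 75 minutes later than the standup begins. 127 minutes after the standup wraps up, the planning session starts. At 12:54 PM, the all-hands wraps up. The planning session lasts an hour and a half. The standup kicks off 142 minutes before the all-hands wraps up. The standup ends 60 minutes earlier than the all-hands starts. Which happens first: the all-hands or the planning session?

the all-hands

The standup starts at 12:54 PM − 142 min = 10:32 AM.
The all-hands starts at 10:32 AM + 75 min = 11:47 AM.
The standup ends at 11:47 AM − 60 min = 10:47 AM.
The planning session starts at 10:47 AM + 127 min = 12:54 PM.
The all-hands starts at 11:47 AM and the planning session starts at 12:54 PM, so the all-hands is first.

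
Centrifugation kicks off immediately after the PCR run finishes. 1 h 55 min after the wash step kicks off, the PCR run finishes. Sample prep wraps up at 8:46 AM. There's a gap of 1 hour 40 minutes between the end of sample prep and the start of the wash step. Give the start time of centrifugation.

The wash step starts at 8:46 AM + 100 min = 10:26 AM.
The PCR run ends at 10:26 AM + 115 min = 12:21 PM.
So centrifugation starts at 12:21 PM.

12:21 PM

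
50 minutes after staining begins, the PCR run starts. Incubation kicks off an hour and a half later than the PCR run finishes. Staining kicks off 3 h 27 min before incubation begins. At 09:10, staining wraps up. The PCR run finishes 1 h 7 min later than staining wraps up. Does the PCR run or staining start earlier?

staining

The PCR run ends at 09:10 + 67 min = 10:17.
Incubation starts at 10:17 + 90 min = 11:47.
Staining starts at 11:47 − 207 min = 08:20.
The PCR run starts at 08:20 + 50 min = 09:10.
The PCR run starts at 09:10 and staining starts at 08:20, so staining is first.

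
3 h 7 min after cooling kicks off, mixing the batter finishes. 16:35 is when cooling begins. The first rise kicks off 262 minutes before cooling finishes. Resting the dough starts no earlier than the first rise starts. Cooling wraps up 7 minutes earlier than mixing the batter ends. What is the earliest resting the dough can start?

Mixing the batter ends at 16:35 + 187 min = 19:42.
Cooling ends at 19:42 − 7 min = 19:35.
The first rise starts at 19:35 − 262 min = 15:13.
Resting the dough is bounded by the first rise, so the earliest it can start is 15:13.

15:13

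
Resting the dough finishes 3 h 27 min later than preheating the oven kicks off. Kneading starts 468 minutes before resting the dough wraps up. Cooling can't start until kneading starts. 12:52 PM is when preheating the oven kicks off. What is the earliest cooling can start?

Resting the dough ends at 12:52 PM + 207 min = 4:19 PM.
Kneading starts at 4:19 PM − 468 min = 8:31 AM.
Cooling is bounded by kneading, so the earliest it can start is 8:31 AM.

8:31 AM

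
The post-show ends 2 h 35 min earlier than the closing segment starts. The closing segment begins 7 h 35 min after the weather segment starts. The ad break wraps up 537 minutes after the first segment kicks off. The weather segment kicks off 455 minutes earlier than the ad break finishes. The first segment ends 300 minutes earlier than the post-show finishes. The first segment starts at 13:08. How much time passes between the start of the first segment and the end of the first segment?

The ad break ends at 13:08 + 537 min = 22:05.
The weather segment starts at 22:05 − 455 min = 14:30.
The closing segment starts at 14:30 + 455 min = 22:05.
The post-show ends at 22:05 − 155 min = 19:30.
The first segment ends at 19:30 − 300 min = 14:30.
From 13:08 to 14:30 is 82 minutes.

82 minutes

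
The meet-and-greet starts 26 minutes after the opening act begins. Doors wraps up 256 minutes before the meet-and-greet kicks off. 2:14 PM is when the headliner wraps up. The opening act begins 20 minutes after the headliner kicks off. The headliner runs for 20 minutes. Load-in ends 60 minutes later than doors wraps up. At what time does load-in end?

11:24 AM

The headliner starts at 2:14 PM − 20 min = 1:54 PM.
The opening act starts at 1:54 PM + 20 min = 2:14 PM.
The meet-and-greet starts at 2:14 PM + 26 min = 2:40 PM.
Doors ends at 2:40 PM − 256 min = 10:24 AM.
Load-in ends at 10:24 AM + 60 min = 11:24 AM.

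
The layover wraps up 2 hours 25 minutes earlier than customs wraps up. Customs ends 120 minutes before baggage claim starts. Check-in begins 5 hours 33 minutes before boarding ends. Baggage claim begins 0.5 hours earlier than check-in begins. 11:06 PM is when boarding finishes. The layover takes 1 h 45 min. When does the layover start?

Check-in starts at 11:06 PM − 333 min = 5:33 PM.
Baggage claim starts at 5:33 PM − 30 min = 5:03 PM.
Customs ends at 5:03 PM − 120 min = 3:03 PM.
The layover ends at 3:03 PM − 145 min = 12:38 PM.
The layover starts at 12:38 PM − 105 min = 10:53 AM.

10:53 AM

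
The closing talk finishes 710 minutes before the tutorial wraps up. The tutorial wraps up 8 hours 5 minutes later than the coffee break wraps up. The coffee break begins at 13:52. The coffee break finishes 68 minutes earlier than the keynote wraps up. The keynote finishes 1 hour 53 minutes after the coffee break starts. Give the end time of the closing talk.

10:52

The keynote ends at 13:52 + 113 min = 15:45.
The coffee break ends at 15:45 − 68 min = 14:37.
The tutorial ends at 14:37 + 485 min = 22:42.
The closing talk ends at 22:42 − 710 min = 10:52.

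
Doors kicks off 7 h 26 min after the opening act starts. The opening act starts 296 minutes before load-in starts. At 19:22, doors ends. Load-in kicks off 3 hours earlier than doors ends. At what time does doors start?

Load-in starts at 19:22 − 180 min = 16:22.
The opening act starts at 16:22 − 296 min = 11:26.
Doors starts at 11:26 + 446 min = 18:52.

18:52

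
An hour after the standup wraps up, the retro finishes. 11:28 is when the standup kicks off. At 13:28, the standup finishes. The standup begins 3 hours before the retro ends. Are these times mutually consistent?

The retro ends at 13:28 + 60 min = 14:28.
The standup starts at 14:28 − 180 min = 11:28.
That matches the stated 11:28, so the schedule is consistent.

Yes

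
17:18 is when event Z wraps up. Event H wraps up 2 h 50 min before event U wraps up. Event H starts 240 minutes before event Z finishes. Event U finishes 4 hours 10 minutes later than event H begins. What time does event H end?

Event H starts at 17:18 − 240 min = 13:18.
Event U ends at 13:18 + 250 min = 17:28.
Event H ends at 17:28 − 170 min = 14:38.

14:38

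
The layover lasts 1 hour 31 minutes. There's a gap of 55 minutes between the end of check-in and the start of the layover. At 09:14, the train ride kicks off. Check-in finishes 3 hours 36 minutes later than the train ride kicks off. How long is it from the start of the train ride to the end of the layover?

6 hours 2 minutes

Check-in ends at 09:14 + 216 min = 12:50.
The layover starts at 12:50 + 55 min = 13:45.
The layover ends at 13:45 + 91 min = 15:16.
From 09:14 to 15:16 is 6 hours 2 minutes.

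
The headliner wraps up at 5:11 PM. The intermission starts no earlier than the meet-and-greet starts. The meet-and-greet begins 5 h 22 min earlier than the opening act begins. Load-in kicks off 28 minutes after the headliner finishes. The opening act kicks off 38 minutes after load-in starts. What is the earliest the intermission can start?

12:55 PM

Load-in starts at 5:11 PM + 28 min = 5:39 PM.
The opening act starts at 5:39 PM + 38 min = 6:17 PM.
The meet-and-greet starts at 6:17 PM − 322 min = 12:55 PM.
The intermission is bounded by the meet-and-greet, so the earliest it can start is 12:55 PM.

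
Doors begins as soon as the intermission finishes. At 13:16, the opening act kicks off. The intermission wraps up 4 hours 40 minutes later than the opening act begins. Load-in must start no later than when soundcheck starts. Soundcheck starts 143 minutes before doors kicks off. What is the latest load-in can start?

The intermission ends at 13:16 + 280 min = 17:56.
So doors starts at 17:56.
Soundcheck starts at 17:56 − 143 min = 15:33.
Load-in is bounded by soundcheck, so the latest it can start is 15:33.

15:33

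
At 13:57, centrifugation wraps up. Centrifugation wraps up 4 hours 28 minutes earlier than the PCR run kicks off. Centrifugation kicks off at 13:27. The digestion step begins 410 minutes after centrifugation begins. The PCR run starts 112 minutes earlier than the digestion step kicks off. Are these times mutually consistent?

Yes

The digestion step starts at 13:27 + 410 min = 20:17.
The PCR run starts at 20:17 − 112 min = 18:25.
Centrifugation ends at 18:25 − 268 min = 13:57.
That matches the stated 13:57, so the schedule is consistent.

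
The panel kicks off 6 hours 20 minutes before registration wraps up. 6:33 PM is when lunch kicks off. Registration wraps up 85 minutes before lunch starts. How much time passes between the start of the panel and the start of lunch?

465 minutes

Registration ends at 6:33 PM − 85 min = 5:08 PM.
The panel starts at 5:08 PM − 380 min = 10:48 AM.
From 10:48 AM to 6:33 PM is 465 minutes.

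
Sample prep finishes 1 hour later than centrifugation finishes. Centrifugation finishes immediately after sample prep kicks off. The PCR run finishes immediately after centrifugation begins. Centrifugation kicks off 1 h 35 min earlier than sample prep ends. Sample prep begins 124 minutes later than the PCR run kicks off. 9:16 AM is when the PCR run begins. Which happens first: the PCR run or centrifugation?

the PCR run

Sample prep starts at 9:16 AM + 124 min = 11:20 AM.
So centrifugation ends at 11:20 AM.
Sample prep ends at 11:20 AM + 60 min = 12:20 PM.
Centrifugation starts at 12:20 PM − 95 min = 10:45 AM.
The PCR run starts at 9:16 AM and centrifugation starts at 10:45 AM, so the PCR run is first.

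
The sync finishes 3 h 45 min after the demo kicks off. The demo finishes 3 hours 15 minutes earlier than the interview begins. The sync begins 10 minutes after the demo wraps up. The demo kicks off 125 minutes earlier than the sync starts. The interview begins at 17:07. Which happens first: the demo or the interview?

The demo ends at 17:07 − 195 min = 13:52.
The sync starts at 13:52 + 10 min = 14:02.
The demo starts at 14:02 − 125 min = 11:57.
The demo starts at 11:57 and the interview starts at 17:07, so the demo is first.

the demo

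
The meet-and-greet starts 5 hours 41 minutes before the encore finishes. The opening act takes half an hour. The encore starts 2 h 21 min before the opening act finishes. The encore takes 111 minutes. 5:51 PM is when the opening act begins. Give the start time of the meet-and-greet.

12:10 PM

The opening act ends at 5:51 PM + 30 min = 6:21 PM.
The encore starts at 6:21 PM − 141 min = 4:00 PM.
The encore ends at 4:00 PM + 111 min = 5:51 PM.
The meet-and-greet starts at 5:51 PM − 341 min = 12:10 PM.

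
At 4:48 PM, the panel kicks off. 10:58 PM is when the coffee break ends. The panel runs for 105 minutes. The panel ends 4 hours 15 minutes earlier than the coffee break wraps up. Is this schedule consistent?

No

The panel ends at 10:58 PM − 255 min = 6:43 PM.
The panel starts at 6:43 PM − 105 min = 4:58 PM.
But the panel is also said to start at 4:48 PM — a 10-minute conflict.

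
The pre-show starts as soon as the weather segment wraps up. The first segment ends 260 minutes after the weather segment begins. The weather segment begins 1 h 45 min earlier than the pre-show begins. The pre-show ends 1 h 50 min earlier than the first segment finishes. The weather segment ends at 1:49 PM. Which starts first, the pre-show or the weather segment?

the weather segment

The pre-show starts at 1:49 PM.
The weather segment starts at 1:49 PM − 105 min = 12:04 PM.
The pre-show starts at 1:49 PM and the weather segment starts at 12:04 PM, so the weather segment is first.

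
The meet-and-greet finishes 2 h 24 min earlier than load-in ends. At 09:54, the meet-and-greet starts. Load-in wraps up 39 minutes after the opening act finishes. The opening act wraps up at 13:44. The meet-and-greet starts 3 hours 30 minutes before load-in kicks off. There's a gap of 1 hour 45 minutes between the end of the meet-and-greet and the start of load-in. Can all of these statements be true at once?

No

Load-in ends at 13:44 + 39 min = 14:23.
The meet-and-greet ends at 14:23 − 144 min = 11:59.
Load-in starts at 11:59 + 105 min = 13:44.
The meet-and-greet starts at 13:44 − 210 min = 10:14.
But the meet-and-greet is also said to start at 09:54 — a 20-minute conflict.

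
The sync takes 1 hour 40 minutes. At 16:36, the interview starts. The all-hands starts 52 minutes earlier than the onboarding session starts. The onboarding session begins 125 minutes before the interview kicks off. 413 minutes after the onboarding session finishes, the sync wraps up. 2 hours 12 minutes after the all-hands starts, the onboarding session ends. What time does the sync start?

21:04

The onboarding session starts at 16:36 − 125 min = 14:31.
The all-hands starts at 14:31 − 52 min = 13:39.
The onboarding session ends at 13:39 + 132 min = 15:51.
The sync ends at 15:51 + 413 min = 22:44.
The sync starts at 22:44 − 100 min = 21:04.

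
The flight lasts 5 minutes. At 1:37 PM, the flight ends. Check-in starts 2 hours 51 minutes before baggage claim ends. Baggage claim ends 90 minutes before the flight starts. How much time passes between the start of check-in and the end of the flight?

The flight starts at 1:37 PM − 5 min = 1:32 PM.
Baggage claim ends at 1:32 PM − 90 min = 12:02 PM.
Check-in starts at 12:02 PM − 171 min = 9:11 AM.
From 9:11 AM to 1:37 PM is 4 h 26 min.

4 h 26 min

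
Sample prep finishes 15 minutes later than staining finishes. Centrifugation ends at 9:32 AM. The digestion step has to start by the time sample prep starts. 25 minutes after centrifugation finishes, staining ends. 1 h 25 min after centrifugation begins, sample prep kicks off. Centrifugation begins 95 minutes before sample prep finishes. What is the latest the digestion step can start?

10:02 AM

Staining ends at 9:32 AM + 25 min = 9:57 AM.
Sample prep ends at 9:57 AM + 15 min = 10:12 AM.
Centrifugation starts at 10:12 AM − 95 min = 8:37 AM.
Sample prep starts at 8:37 AM + 85 min = 10:02 AM.
The digestion step is bounded by sample prep, so the latest it can start is 10:02 AM.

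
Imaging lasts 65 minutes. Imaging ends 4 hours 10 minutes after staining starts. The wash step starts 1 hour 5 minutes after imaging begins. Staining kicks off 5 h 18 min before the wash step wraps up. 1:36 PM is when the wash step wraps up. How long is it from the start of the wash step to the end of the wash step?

68 minutes

Staining starts at 1:36 PM − 318 min = 8:18 AM.
Imaging ends at 8:18 AM + 250 min = 12:28 PM.
Imaging starts at 12:28 PM − 65 min = 11:23 AM.
The wash step starts at 11:23 AM + 65 min = 12:28 PM.
From 12:28 PM to 1:36 PM is 68 minutes.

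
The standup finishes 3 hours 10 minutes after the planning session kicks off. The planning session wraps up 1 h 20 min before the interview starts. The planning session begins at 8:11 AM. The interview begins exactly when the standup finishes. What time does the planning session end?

10:01 AM

The standup ends at 8:11 AM + 190 min = 11:21 AM.
So the interview starts at 11:21 AM.
The planning session ends at 11:21 AM − 80 min = 10:01 AM.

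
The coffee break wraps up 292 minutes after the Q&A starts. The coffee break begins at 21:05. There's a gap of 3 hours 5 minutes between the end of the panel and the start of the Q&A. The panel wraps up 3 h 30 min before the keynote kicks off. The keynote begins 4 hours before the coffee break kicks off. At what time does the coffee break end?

21:32

The keynote starts at 21:05 − 240 min = 17:05.
The panel ends at 17:05 − 210 min = 13:35.
The Q&A starts at 13:35 + 185 min = 16:40.
The coffee break ends at 16:40 + 292 min = 21:32.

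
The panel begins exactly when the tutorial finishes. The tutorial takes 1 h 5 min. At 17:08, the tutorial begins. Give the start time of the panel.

The tutorial ends at 17:08 + 65 min = 18:13.
So the panel starts at 18:13.

18:13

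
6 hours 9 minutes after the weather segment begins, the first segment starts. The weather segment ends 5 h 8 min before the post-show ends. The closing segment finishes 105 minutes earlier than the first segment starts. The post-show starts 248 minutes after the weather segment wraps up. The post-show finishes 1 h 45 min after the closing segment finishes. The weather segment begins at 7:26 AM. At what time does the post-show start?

The first segment starts at 7:26 AM + 369 min = 1:35 PM.
The closing segment ends at 1:35 PM − 105 min = 11:50 AM.
The post-show ends at 11:50 AM + 105 min = 1:35 PM.
The weather segment ends at 1:35 PM − 308 min = 8:27 AM.
The post-show starts at 8:27 AM + 248 min = 12:35 PM.

12:35 PM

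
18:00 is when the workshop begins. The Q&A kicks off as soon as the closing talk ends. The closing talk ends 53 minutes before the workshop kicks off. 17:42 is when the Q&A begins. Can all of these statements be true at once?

The closing talk ends at 18:00 − 53 min = 17:07.
So the Q&A starts at 17:07.
But the Q&A is also said to start at 17:42 — a 35-minute conflict.

No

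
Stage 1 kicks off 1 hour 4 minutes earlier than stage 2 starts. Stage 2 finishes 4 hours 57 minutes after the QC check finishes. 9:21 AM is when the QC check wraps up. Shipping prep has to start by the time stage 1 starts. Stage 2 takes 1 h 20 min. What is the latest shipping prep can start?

11:54 AM

Stage 2 ends at 9:21 AM + 297 min = 2:18 PM.
Stage 2 starts at 2:18 PM − 80 min = 12:58 PM.
Stage 1 starts at 12:58 PM − 64 min = 11:54 AM.
Shipping prep is bounded by stage 1, so the latest it can start is 11:54 AM.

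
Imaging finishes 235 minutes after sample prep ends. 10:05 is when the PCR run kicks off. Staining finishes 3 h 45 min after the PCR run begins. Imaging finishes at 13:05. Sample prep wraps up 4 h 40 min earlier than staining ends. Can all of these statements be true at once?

Yes

Staining ends at 10:05 + 225 min = 13:50.
Sample prep ends at 13:50 − 280 min = 09:10.
Imaging ends at 09:10 + 235 min = 13:05.
That matches the stated 13:05, so the schedule is consistent.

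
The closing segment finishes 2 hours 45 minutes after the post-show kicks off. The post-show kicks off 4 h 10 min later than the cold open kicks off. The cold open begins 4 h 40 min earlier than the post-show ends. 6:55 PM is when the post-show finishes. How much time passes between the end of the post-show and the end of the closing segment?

135 minutes

The cold open starts at 6:55 PM − 280 min = 2:15 PM.
The post-show starts at 2:15 PM + 250 min = 6:25 PM.
The closing segment ends at 6:25 PM + 165 min = 9:10 PM.
From 6:55 PM to 9:10 PM is 135 minutes.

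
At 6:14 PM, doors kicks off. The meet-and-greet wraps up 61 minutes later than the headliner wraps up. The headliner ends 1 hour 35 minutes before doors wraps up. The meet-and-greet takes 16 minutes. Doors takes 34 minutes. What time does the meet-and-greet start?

5:58 PM

Doors ends at 6:14 PM + 34 min = 6:48 PM.
The headliner ends at 6:48 PM − 95 min = 5:13 PM.
The meet-and-greet ends at 5:13 PM + 61 min = 6:14 PM.
The meet-and-greet starts at 6:14 PM − 16 min = 5:58 PM.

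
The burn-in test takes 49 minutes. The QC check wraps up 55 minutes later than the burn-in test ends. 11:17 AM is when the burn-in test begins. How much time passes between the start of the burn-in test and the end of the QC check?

The burn-in test ends at 11:17 AM + 49 min = 12:06 PM.
The QC check ends at 12:06 PM + 55 min = 1:01 PM.
From 11:17 AM to 1:01 PM is 1 h 44 min.

1 h 44 min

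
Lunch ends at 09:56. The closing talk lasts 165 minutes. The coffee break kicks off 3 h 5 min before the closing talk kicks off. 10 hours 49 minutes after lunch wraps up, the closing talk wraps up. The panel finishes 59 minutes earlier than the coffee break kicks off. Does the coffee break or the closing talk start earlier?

The closing talk ends at 09:56 + 649 min = 20:45.
The closing talk starts at 20:45 − 165 min = 18:00.
The coffee break starts at 18:00 − 185 min = 14:55.
The coffee break starts at 14:55 and the closing talk starts at 18:00, so the coffee break is first.

the coffee break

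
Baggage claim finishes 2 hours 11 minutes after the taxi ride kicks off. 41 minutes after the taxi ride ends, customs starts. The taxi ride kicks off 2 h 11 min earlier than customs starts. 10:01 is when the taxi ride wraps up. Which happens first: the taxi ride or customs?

the taxi ride

Customs starts at 10:01 + 41 min = 10:42.
The taxi ride starts at 10:42 − 131 min = 08:31.
The taxi ride starts at 08:31 and customs starts at 10:42, so the taxi ride is first.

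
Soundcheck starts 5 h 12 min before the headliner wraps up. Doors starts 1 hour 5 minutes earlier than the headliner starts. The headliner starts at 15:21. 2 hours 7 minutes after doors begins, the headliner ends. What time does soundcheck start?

11:11

Doors starts at 15:21 − 65 min = 14:16.
The headliner ends at 14:16 + 127 min = 16:23.
Soundcheck starts at 16:23 − 312 min = 11:11.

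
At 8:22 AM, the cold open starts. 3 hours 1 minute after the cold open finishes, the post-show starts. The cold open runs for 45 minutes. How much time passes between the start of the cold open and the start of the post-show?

3 hours 46 minutes

The cold open ends at 8:22 AM + 45 min = 9:07 AM.
The post-show starts at 9:07 AM + 181 min = 12:08 PM.
From 8:22 AM to 12:08 PM is 3 hours 46 minutes.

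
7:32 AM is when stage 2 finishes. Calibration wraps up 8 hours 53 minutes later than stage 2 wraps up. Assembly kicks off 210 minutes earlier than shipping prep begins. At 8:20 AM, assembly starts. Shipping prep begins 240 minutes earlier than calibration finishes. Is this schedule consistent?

No

Calibration ends at 7:32 AM + 533 min = 4:25 PM.
Shipping prep starts at 4:25 PM − 240 min = 12:25 PM.
Assembly starts at 12:25 PM − 210 min = 8:55 AM.
But assembly is also said to start at 8:20 AM — a 35-minute conflict.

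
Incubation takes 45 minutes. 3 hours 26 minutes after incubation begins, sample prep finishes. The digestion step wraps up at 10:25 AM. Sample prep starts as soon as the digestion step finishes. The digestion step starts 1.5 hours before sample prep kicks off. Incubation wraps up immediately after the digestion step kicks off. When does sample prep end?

11:36 AM

Sample prep starts at 10:25 AM.
The digestion step starts at 10:25 AM − 90 min = 8:55 AM.
So incubation ends at 8:55 AM.
Incubation starts at 8:55 AM − 45 min = 8:10 AM.
Sample prep ends at 8:10 AM + 206 min = 11:36 AM.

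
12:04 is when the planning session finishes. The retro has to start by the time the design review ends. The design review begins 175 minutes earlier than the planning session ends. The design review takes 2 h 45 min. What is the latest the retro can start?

11:54

The design review starts at 12:04 − 175 min = 09:09.
The design review ends at 09:09 + 165 min = 11:54.
The retro is bounded by the design review, so the latest it can start is 11:54.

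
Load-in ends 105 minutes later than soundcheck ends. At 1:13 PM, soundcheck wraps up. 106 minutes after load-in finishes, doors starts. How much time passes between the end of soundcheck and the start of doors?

3 h 31 min

Load-in ends at 1:13 PM + 105 min = 2:58 PM.
Doors starts at 2:58 PM + 106 min = 4:44 PM.
From 1:13 PM to 4:44 PM is 3 h 31 min.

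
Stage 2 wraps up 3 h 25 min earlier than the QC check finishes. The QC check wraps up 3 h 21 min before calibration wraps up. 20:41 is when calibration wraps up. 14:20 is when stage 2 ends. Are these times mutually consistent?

No

The QC check ends at 20:41 − 201 min = 17:20.
Stage 2 ends at 17:20 − 205 min = 13:55.
But stage 2 is also said to end at 14:20 — a 25-minute conflict.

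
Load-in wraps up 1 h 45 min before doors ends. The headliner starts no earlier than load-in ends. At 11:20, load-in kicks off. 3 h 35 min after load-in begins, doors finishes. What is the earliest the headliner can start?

Doors ends at 11:20 + 215 min = 14:55.
Load-in ends at 14:55 − 105 min = 13:10.
The headliner is bounded by load-in, so the earliest it can start is 13:10.

13:10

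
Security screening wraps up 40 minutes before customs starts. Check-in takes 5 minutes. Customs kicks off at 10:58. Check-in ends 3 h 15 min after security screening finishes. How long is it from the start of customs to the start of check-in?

Security screening ends at 10:58 − 40 min = 10:18.
Check-in ends at 10:18 + 195 min = 13:33.
Check-in starts at 13:33 − 5 min = 13:28.
From 10:58 to 13:28 is 2.5 hours.

2.5 hours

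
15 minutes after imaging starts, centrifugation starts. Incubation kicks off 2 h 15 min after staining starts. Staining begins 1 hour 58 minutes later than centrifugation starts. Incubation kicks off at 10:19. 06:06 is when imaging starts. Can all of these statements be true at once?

Centrifugation starts at 06:06 + 15 min = 06:21.
Staining starts at 06:21 + 118 min = 08:19.
Incubation starts at 08:19 + 135 min = 10:34.
But incubation is also said to start at 10:19 — a 15-minute conflict.

No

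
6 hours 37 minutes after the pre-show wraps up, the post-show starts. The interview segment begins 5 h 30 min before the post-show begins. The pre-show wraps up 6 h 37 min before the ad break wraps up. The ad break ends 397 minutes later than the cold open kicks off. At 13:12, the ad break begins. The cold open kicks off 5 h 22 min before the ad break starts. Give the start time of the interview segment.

08:57

The cold open starts at 13:12 − 322 min = 07:50.
The ad break ends at 07:50 + 397 min = 14:27.
The pre-show ends at 14:27 − 397 min = 07:50.
The post-show starts at 07:50 + 397 min = 14:27.
The interview segment starts at 14:27 − 330 min = 08:57.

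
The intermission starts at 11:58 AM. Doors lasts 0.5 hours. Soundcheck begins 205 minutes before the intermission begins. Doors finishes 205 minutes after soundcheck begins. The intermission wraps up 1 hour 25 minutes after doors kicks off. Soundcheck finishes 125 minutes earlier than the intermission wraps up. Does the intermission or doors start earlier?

doors

Soundcheck starts at 11:58 AM − 205 min = 8:33 AM.
Doors ends at 8:33 AM + 205 min = 11:58 AM.
Doors starts at 11:58 AM − 30 min = 11:28 AM.
The intermission starts at 11:58 AM and doors starts at 11:28 AM, so doors is first.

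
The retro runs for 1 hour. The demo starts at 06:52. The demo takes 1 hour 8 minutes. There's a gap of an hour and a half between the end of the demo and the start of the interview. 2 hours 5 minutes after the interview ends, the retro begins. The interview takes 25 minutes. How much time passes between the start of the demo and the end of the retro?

6 h 8 min

The demo ends at 06:52 + 68 min = 08:00.
The interview starts at 08:00 + 90 min = 09:30.
The interview ends at 09:30 + 25 min = 09:55.
The retro starts at 09:55 + 125 min = 12:00.
The retro ends at 12:00 + 60 min = 13:00.
From 06:52 to 13:00 is 6 h 8 min.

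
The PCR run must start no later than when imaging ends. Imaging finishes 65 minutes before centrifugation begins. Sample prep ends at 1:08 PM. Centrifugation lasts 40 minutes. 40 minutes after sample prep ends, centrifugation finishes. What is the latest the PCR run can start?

12:03 PM

Centrifugation ends at 1:08 PM + 40 min = 1:48 PM.
Centrifugation starts at 1:48 PM − 40 min = 1:08 PM.
Imaging ends at 1:08 PM − 65 min = 12:03 PM.
The PCR run is bounded by imaging, so the latest it can start is 12:03 PM.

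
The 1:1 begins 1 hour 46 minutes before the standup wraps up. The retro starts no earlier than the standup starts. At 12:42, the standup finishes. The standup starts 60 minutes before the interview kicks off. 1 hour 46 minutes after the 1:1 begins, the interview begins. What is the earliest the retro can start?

The 1:1 starts at 12:42 − 106 min = 10:56.
The interview starts at 10:56 + 106 min = 12:42.
The standup starts at 12:42 − 60 min = 11:42.
The retro is bounded by the standup, so the earliest it can start is 11:42.

11:42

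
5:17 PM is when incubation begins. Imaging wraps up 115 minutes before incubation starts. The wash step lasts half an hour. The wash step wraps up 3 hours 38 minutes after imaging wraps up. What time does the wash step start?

6:30 PM

Imaging ends at 5:17 PM − 115 min = 3:22 PM.
The wash step ends at 3:22 PM + 218 min = 7:00 PM.
The wash step starts at 7:00 PM − 30 min = 6:30 PM.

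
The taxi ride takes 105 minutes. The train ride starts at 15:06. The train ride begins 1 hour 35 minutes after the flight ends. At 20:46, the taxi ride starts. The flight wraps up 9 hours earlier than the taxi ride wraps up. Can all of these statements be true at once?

The taxi ride ends at 20:46 + 105 min = 22:31.
The flight ends at 22:31 − 540 min = 13:31.
The train ride starts at 13:31 + 95 min = 15:06.
That matches the stated 15:06, so the schedule is consistent.

Yes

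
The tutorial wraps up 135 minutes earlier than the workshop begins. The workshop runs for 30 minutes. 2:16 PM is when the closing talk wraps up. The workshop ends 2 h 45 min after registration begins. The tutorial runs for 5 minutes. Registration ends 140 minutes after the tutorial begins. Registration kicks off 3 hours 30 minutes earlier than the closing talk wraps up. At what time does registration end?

1:01 PM

Registration starts at 2:16 PM − 210 min = 10:46 AM.
The workshop ends at 10:46 AM + 165 min = 1:31 PM.
The workshop starts at 1:31 PM − 30 min = 1:01 PM.
The tutorial ends at 1:01 PM − 135 min = 10:46 AM.
The tutorial starts at 10:46 AM − 5 min = 10:41 AM.
Registration ends at 10:41 AM + 140 min = 1:01 PM.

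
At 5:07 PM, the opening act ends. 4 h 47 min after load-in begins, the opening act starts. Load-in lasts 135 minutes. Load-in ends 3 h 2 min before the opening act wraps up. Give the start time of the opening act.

4:37 PM

Load-in ends at 5:07 PM − 182 min = 2:05 PM.
Load-in starts at 2:05 PM − 135 min = 11:50 AM.
The opening act starts at 11:50 AM + 287 min = 4:37 PM.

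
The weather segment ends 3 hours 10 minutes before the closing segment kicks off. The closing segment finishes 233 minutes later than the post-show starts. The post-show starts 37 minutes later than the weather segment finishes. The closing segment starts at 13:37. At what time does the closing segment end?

The weather segment ends at 13:37 − 190 min = 10:27.
The post-show starts at 10:27 + 37 min = 11:04.
The closing segment ends at 11:04 + 233 min = 14:57.

14:57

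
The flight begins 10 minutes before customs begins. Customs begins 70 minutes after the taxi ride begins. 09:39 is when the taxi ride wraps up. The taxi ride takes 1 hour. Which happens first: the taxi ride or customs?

The taxi ride starts at 09:39 − 60 min = 08:39.
Customs starts at 08:39 + 70 min = 09:49.
The taxi ride starts at 08:39 and customs starts at 09:49, so the taxi ride is first.

the taxi ride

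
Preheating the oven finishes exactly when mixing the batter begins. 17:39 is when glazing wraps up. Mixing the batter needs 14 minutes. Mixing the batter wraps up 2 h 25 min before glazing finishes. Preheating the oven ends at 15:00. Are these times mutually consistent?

Yes

Mixing the batter ends at 17:39 − 145 min = 15:14.
Mixing the batter starts at 15:14 − 14 min = 15:00.
So preheating the oven ends at 15:00.
That matches the stated 15:00, so the schedule is consistent.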